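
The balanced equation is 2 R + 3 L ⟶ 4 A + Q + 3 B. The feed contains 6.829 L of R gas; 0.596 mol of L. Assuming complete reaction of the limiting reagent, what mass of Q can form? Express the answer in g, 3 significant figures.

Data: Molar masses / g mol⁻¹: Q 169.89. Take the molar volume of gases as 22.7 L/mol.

25.6 g

n(R) = 6.829 / 22.7 = 0.3008 mol
n(L) = 0.5960 mol
n/ν for R = 0.3008/2 = 0.1504
n/ν for L = 0.5960/3 = 0.1987
Smallest n/ν is R → limiting reagent.
n(Q) = (1/2) × 0.3008 = 0.1504 mol
mass = 0.1504 × 169.89 = 25.55 g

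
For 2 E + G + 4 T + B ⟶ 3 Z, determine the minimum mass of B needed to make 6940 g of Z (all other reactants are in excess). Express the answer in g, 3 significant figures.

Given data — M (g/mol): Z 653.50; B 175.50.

n(Z) = 6940 / 653.50 = 10.62 mol
n(B) = (1/3) × 10.62 = 3.540 mol
mass = 3.540 × 175.50 = 621.3 g

621 g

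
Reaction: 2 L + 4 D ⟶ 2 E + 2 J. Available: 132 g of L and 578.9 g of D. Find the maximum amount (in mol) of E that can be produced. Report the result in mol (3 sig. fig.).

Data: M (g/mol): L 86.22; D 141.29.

n(L) = 132.0 / 86.22 = 1.531 mol
n(D) = 578.9 / 141.29 = 4.097 mol
n/ν → L: 0.7655, D: 1.024; L is limiting.
n(E) = (2/2) × 1.531 = 1.531 mol

1.53 mol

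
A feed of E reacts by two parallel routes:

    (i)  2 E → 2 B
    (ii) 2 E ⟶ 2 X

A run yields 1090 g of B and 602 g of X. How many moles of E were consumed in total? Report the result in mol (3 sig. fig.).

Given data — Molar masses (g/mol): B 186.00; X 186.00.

9.10 mol

n(B) = 1090 / 186.00 = 5.860 mol
n(X) = 602 / 186.00 = 3.237 mol
n(E) via (i) = (2/2)×5.860 = 5.860 mol
n(E) via (ii) = (2/2)×3.237 = 3.237 mol
total n(E) = 5.860 + 3.237 = 9.097 mol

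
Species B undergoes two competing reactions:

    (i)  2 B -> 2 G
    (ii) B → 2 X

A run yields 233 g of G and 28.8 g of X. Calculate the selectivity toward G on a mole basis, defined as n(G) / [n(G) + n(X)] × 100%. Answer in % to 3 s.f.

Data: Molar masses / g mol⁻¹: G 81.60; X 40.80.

80.2 %

n(G) = 233 / 81.60 = 2.855 mol
n(X) = 28.8 / 40.80 = 0.7059 mol
selectivity = 2.855/(2.855+0.7059) × 100 = 80.18 %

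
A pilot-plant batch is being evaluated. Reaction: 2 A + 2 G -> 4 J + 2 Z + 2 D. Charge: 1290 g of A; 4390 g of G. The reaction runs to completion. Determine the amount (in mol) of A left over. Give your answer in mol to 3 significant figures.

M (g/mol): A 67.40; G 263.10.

n(A) = 1290 / 67.40 = 19.14 mol
n(G) = 4390 / 263.10 = 16.69 mol
n/ν for A = 19.14/2 = 9.570
n/ν for G = 16.69/2 = 8.345
Smallest n/ν is G → limiting reagent.
A consumed = (2/2) × 16.69 = 16.69 mol
A remaining = 19.14 − 16.69 = 2.450 mol

2.45 mol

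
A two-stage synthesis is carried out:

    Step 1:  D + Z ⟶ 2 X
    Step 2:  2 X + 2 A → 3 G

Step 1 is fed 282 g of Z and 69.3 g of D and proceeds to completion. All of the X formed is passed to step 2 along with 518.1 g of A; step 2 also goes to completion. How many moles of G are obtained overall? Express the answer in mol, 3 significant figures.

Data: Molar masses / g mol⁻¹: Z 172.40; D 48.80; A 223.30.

3.48 mol

Step 1:
n(Z) = 282.0 / 172.40 = 1.636 mol
n(D) = 69.30 / 48.80 = 1.420 mol
n/ν for Z = 1.636/1 = 1.636
n/ν for D = 1.420/1 = 1.420
Smallest n/ν is D → limiting reagent.
n(X) produced = (2/1) × 1.420 = 2.840 mol
Step 2:
n(X) available = 2.840 mol
n(A) = 518.1 / 223.30 = 2.320 mol
n/ν for X = 2.840/2 = 1.420
n/ν for A = 2.320/2 = 1.160
Smallest n/ν is A → limiting reagent.
n(G) = (3/2) × 2.320 = 3.480 mol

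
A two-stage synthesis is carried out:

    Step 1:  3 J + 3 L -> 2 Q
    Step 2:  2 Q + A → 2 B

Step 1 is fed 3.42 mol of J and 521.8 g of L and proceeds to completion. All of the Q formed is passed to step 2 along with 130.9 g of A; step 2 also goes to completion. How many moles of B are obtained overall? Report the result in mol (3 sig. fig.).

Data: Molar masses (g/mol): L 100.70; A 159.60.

Step 1:
n(J) = 3.420 mol
n(L) = 521.8 / 100.70 = 5.182 mol
n/ν for J = 3.420/3 = 1.140
n/ν for L = 5.182/3 = 1.727
Smallest n/ν is J → limiting reagent.
n(Q) produced = (2/3) × 3.420 = 2.280 mol
Step 2:
n(Q) available = 2.280 mol
n(A) = 130.9 / 159.60 = 0.8202 mol
n/ν for Q = 2.280/2 = 1.140
n/ν for A = 0.8202/1 = 0.8202
Smallest n/ν is A → limiting reagent.
n(B) = (2/1) × 0.8202 = 1.640 mol

1.64 mol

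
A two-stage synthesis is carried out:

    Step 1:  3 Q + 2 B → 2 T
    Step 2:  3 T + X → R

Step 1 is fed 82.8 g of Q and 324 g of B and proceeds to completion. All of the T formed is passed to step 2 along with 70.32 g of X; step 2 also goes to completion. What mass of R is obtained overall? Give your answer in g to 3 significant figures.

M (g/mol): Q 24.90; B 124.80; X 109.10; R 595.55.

384 g

Step 1:
n(Q) = 82.80 / 24.90 = 3.325 mol
n(B) = 324.0 / 124.80 = 2.596 mol
n/ν → Q: 1.108, B: 1.298; Q is limiting.
n(T) produced = (2/3) × 3.325 = 2.217 mol
Step 2:
n(T) available = 2.217 mol
n(X) = 70.32 / 109.10 = 0.6445 mol
n/ν → T: 0.7390, X: 0.6445; X is limiting.
n(R) = (1/1) × 0.6445 = 0.6445 mol
mass = 0.6445 × 595.55 = 383.8 g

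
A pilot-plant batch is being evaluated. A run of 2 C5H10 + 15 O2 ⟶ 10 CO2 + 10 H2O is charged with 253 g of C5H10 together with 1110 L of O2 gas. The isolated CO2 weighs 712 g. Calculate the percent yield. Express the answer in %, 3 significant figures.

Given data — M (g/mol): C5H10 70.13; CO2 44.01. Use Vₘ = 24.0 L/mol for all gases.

89.7 %

n(C5H10) = 253.0 / 70.13 = 3.608 mol
n(O2) = 1110 / 24.0 = 46.25 mol
n/ν for C5H10 = 3.608/2 = 1.804
n/ν for O2 = 46.25/15 = 3.083
Smallest n/ν is C5H10 → limiting reagent.
theoretical n(CO2) = (10/2) × 3.608 = 18.04 mol → 793.9 g
% yield = 712 / 793.9 × 100 = 89.68 %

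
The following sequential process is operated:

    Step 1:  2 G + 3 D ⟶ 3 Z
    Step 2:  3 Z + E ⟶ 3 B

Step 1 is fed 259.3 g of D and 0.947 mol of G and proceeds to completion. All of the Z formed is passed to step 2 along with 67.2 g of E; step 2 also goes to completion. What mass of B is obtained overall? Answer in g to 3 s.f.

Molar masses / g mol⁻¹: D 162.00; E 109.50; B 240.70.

342 g

Step 1:
n(D) = 259.3 / 162.00 = 1.601 mol
n(G) = 0.9470 mol
n/ν for D = 1.601/3 = 0.5337
n/ν for G = 0.9470/2 = 0.4735
Smallest n/ν is G → limiting reagent.
n(Z) produced = (3/2) × 0.9470 = 1.421 mol
Step 2:
n(Z) available = 1.421 mol
n(E) = 67.20 / 109.50 = 0.6137 mol
n/ν for Z = 1.421/3 = 0.4737
n/ν for E = 0.6137/1 = 0.6137
Smallest n/ν is Z → limiting reagent.
n(B) = (3/3) × 1.421 = 1.421 mol
mass = 1.421 × 240.70 = 342.0 g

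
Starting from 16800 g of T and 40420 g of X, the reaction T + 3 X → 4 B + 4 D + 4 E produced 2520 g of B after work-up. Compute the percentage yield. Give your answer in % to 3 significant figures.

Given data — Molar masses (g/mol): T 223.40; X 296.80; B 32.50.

n(T) = 16800 / 223.40 = 75.20 mol
n(X) = 40420 / 296.80 = 136.2 mol
n/ν for T = 75.20/1 = 75.20
n/ν for X = 136.2/3 = 45.40
Smallest n/ν is X → limiting reagent.
theoretical n(B) = (4/3) × 136.2 = 181.6 mol → 5902 g
% yield = 2520 / 5902 × 100 = 42.70 %

42.7 %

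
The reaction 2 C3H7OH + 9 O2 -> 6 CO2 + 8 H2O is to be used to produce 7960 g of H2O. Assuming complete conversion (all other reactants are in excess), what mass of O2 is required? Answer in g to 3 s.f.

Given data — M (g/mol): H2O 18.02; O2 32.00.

n(H2O) = 7960 / 18.02 = 441.7 mol
n(O2) = (9/8) × 441.7 = 496.9 mol
mass = 496.9 × 32.00 = 15900 g

15900 g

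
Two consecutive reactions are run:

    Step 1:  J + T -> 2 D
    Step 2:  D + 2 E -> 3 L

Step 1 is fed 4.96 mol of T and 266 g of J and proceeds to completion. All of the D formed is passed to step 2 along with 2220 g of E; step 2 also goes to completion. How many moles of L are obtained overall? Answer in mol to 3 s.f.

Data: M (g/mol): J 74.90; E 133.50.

Step 1:
n(T) = 4.960 mol
n(J) = 266.0 / 74.90 = 3.551 mol
n/ν → T: 4.960, J: 3.551; J is limiting.
n(D) produced = (2/1) × 3.551 = 7.102 mol
Step 2:
n(D) available = 7.102 mol
n(E) = 2220 / 133.50 = 16.63 mol
n/ν → D: 7.102, E: 8.315; D is limiting.
n(L) = (3/1) × 7.102 = 21.31 mol

21.3 mol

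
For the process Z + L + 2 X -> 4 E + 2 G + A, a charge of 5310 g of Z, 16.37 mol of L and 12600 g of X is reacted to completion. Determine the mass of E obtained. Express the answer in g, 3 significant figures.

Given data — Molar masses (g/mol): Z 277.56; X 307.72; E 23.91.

1570 g

n(Z) = 5310 / 277.56 = 19.13 mol
n(L) = 16.37 mol
n(X) = 12600 / 307.72 = 40.95 mol
n/ν for Z = 19.13/1 = 19.13
n/ν for L = 16.37/1 = 16.37
n/ν for X = 40.95/2 = 20.48
Smallest n/ν is L → limiting reagent.
n(E) = (4/1) × 16.37 = 65.48 mol
mass = 65.48 × 23.91 = 1566 g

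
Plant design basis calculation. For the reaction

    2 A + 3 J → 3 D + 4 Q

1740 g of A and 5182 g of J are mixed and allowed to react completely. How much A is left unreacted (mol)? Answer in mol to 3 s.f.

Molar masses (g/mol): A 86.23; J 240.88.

5.84 mol

n(A) = 1740 / 86.23 = 20.18 mol
n(J) = 5182 / 240.88 = 21.51 mol
n/ν for A = 20.18/2 = 10.09
n/ν for J = 21.51/3 = 7.170
Smallest n/ν is J → limiting reagent.
A consumed = (2/3) × 21.51 = 14.34 mol
A remaining = 20.18 − 14.34 = 5.840 mol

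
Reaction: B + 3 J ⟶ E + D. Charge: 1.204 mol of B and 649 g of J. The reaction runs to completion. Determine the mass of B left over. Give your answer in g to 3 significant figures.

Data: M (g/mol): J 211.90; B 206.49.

37.8 g

n(B) = 1.204 mol
n(J) = 649.0 / 211.90 = 3.063 mol
n/ν for B = 1.204/1 = 1.204
n/ν for J = 3.063/3 = 1.021
Smallest n/ν is J → limiting reagent.
B consumed = (1/3) × 3.063 = 1.021 mol
B remaining = 1.204 − 1.021 = 0.1830 mol
mass = 0.1830 × 206.49 = 37.79 g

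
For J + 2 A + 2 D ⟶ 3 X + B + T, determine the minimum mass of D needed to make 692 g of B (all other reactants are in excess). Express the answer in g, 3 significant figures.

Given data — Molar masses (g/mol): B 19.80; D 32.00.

2240 g

n(B) = 692 / 19.80 = 34.95 mol
n(D) = (2/1) × 34.95 = 69.90 mol
mass = 69.90 × 32.00 = 2237 g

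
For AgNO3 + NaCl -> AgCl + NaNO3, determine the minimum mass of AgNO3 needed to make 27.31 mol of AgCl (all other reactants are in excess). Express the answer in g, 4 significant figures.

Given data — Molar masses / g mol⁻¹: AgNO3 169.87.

4639 g

n(AgCl) = 27.31 mol
n(AgNO3) = (1/1) × 27.31 = 27.31 mol
mass = 27.31 × 169.87 = 4639 g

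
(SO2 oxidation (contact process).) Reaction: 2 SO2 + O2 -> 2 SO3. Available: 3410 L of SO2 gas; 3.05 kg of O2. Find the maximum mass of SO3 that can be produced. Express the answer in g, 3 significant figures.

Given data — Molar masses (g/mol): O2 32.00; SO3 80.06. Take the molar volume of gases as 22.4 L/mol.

12200 g

n(SO2) = 3410 / 22.4 = 152.2 mol
n(O2) = 3.050×1000 / 32.00 = 95.31 mol
n/ν for SO2 = 152.2/2 = 76.10
n/ν for O2 = 95.31/1 = 95.31
Smallest n/ν is SO2 → limiting reagent.
n(SO3) = (2/2) × 152.2 = 152.2 mol
mass = 152.2 × 80.06 = 12190 g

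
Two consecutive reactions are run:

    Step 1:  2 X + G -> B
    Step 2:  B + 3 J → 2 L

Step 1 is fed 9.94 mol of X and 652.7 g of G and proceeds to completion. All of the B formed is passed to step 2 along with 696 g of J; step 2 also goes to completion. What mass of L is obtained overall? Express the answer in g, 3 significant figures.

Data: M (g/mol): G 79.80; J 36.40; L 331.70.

3300 g

Step 1:
n(X) = 9.940 mol
n(G) = 652.7 / 79.80 = 8.179 mol
n/ν → X: 4.970, G: 8.179; X is limiting.
n(B) produced = (1/2) × 9.940 = 4.970 mol
Step 2:
n(B) available = 4.970 mol
n(J) = 696.0 / 36.40 = 19.12 mol
n/ν → B: 4.970, J: 6.373; B is limiting.
n(L) = (2/1) × 4.970 = 9.940 mol
mass = 9.940 × 331.70 = 3297 g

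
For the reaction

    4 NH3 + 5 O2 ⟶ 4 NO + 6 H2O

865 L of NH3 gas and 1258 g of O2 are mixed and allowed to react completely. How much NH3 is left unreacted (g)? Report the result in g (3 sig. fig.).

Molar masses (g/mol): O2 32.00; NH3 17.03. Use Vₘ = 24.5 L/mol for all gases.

65.7 g

n(NH3) = 865.0 / 24.5 = 35.31 mol
n(O2) = 1258 / 32.00 = 39.31 mol
n/ν for NH3 = 35.31/4 = 8.828
n/ν for O2 = 39.31/5 = 7.862
Smallest n/ν is O2 → limiting reagent.
NH3 consumed = (4/5) × 39.31 = 31.45 mol
NH3 remaining = 35.31 − 31.45 = 3.860 mol
mass = 3.860 × 17.03 = 65.74 g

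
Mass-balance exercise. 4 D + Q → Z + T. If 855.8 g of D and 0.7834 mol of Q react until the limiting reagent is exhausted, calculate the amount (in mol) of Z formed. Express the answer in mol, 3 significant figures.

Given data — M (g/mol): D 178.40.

0.783 mol

n(D) = 855.8 / 178.40 = 4.797 mol
n(Q) = 0.7834 mol
n/ν for D = 4.797/4 = 1.199
n/ν for Q = 0.7834/1 = 0.7834
Smallest n/ν is Q → limiting reagent.
n(Z) = (1/1) × 0.7834 = 0.7834 mol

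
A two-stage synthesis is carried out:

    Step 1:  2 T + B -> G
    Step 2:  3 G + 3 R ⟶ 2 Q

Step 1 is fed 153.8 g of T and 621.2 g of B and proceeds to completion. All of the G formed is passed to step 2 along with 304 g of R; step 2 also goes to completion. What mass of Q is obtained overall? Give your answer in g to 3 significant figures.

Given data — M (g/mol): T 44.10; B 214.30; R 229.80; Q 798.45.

704 g

Step 1:
n(T) = 153.8 / 44.10 = 3.488 mol
n(B) = 621.2 / 214.30 = 2.899 mol
n/ν for T = 3.488/2 = 1.744
n/ν for B = 2.899/1 = 2.899
Smallest n/ν is T → limiting reagent.
n(G) produced = (1/2) × 3.488 = 1.744 mol
Step 2:
n(G) available = 1.744 mol
n(R) = 304.0 / 229.80 = 1.323 mol
n/ν for G = 1.744/3 = 0.5813
n/ν for R = 1.323/3 = 0.4410
Smallest n/ν is R → limiting reagent.
n(Q) = (2/3) × 1.323 = 0.8820 mol
mass = 0.8820 × 798.45 = 704.2 g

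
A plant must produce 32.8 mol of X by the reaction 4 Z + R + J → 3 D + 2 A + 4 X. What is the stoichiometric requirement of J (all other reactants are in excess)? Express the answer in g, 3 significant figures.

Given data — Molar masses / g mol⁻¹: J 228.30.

n(X) = 32.80 mol
n(J) = (1/4) × 32.80 = 8.200 mol
mass = 8.200 × 228.30 = 1872 g

1870 g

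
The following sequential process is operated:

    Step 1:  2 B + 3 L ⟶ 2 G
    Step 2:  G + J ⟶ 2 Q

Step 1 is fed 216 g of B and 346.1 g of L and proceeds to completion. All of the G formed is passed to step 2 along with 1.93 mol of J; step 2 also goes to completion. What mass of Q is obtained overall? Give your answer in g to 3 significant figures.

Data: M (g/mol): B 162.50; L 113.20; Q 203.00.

Step 1:
n(B) = 216.0 / 162.50 = 1.329 mol
n(L) = 346.1 / 113.20 = 3.057 mol
n/ν for B = 1.329/2 = 0.6645
n/ν for L = 3.057/3 = 1.019
Smallest n/ν is B → limiting reagent.
n(G) produced = (2/2) × 1.329 = 1.329 mol
Step 2:
n(G) available = 1.329 mol
n(J) = 1.930 mol
n/ν for G = 1.329/1 = 1.329
n/ν for J = 1.930/1 = 1.930
Smallest n/ν is G → limiting reagent.
n(Q) = (2/1) × 1.329 = 2.658 mol
mass = 2.658 × 203.00 = 539.6 g

540 g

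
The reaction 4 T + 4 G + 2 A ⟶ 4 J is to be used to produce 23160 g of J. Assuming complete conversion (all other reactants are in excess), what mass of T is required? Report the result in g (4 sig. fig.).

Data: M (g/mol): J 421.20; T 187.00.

10280 g

n(J) = 23160 / 421.20 = 54.99 mol
n(T) = (4/4) × 54.99 = 54.99 mol
mass = 54.99 × 187.00 = 10280 g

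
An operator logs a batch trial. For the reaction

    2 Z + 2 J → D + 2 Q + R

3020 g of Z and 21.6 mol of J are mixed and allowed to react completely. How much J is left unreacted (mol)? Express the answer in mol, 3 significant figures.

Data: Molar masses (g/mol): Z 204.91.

6.86 mol

n(Z) = 3020 / 204.91 = 14.74 mol
n(J) = 21.60 mol
n/ν for Z = 14.74/2 = 7.370
n/ν for J = 21.60/2 = 10.80
Smallest n/ν is Z → limiting reagent.
J consumed = (2/2) × 14.74 = 14.74 mol
J remaining = 21.60 − 14.74 = 6.860 mol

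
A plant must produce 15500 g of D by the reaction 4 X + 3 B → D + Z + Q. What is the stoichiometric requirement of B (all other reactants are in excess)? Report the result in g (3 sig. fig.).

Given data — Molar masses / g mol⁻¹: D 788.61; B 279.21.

16500 g

n(D) = 15500 / 788.61 = 19.65 mol
n(B) = (3/1) × 19.65 = 58.95 mol
mass = 58.95 × 279.21 = 16460 g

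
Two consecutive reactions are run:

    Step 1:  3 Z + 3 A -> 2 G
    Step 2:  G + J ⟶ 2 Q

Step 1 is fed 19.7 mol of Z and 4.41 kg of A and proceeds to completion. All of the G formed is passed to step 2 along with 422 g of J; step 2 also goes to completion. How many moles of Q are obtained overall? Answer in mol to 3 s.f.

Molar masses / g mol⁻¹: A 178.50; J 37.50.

Step 1:
n(Z) = 19.70 mol
n(A) = 4.410×1000 / 178.50 = 24.71 mol
n/ν for Z = 19.70/3 = 6.567
n/ν for A = 24.71/3 = 8.237
Smallest n/ν is Z → limiting reagent.
n(G) produced = (2/3) × 19.70 = 13.13 mol
Step 2:
n(G) available = 13.13 mol
n(J) = 422.0 / 37.50 = 11.25 mol
n/ν for G = 13.13/1 = 13.13
n/ν for J = 11.25/1 = 11.25
Smallest n/ν is J → limiting reagent.
n(Q) = (2/1) × 11.25 = 22.50 mol

22.5 mol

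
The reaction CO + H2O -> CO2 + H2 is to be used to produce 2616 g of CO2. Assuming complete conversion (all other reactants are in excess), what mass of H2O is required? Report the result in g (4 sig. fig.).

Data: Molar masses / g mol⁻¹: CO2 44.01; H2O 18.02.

1071 g

n(CO2) = 2616 / 44.01 = 59.44 mol
n(H2O) = (1/1) × 59.44 = 59.44 mol
mass = 59.44 × 18.02 = 1071 g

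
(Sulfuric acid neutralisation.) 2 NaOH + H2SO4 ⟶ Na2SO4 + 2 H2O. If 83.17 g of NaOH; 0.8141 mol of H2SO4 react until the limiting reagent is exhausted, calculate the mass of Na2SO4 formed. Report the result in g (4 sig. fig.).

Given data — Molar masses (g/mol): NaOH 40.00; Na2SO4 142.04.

115.6 g

n(NaOH) = 83.17 / 40.00 = 2.079 mol
n(H2SO4) = 0.8141 mol
n/ν for NaOH = 2.079/2 = 1.040
n/ν for H2SO4 = 0.8141/1 = 0.8141
Smallest n/ν is H2SO4 → limiting reagent.
n(Na2SO4) = (1/1) × 0.8141 = 0.8141 mol
mass = 0.8141 × 142.04 = 115.6 g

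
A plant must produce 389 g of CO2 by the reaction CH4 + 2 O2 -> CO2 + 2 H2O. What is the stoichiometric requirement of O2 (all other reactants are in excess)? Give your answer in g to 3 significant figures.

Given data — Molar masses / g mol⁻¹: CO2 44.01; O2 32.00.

566 g

n(CO2) = 389 / 44.01 = 8.839 mol
n(O2) = (2/1) × 8.839 = 17.68 mol
mass = 17.68 × 32.00 = 565.8 g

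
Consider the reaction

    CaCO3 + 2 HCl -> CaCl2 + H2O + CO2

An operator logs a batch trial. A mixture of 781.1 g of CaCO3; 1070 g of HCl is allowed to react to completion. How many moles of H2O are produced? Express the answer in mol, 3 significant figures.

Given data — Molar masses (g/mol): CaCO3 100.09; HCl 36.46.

n(CaCO3) = 781.1 / 100.09 = 7.804 mol
n(HCl) = 1070 / 36.46 = 29.35 mol
n/ν → CaCO3: 7.804, HCl: 14.68; CaCO3 is limiting.
n(H2O) = (1/1) × 7.804 = 7.804 mol

7.80 mol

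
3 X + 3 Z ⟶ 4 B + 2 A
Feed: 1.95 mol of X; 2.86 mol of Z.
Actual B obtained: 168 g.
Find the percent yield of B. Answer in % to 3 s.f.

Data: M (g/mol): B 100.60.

n(X) = 1.950 mol
n(Z) = 2.860 mol
n/ν for X = 1.950/3 = 0.6500
n/ν for Z = 2.860/3 = 0.9533
Smallest n/ν is X → limiting reagent.
theoretical n(B) = (4/3) × 1.950 = 2.600 mol → 261.6 g
% yield = 168 / 261.6 × 100 = 64.22 %

64.2 %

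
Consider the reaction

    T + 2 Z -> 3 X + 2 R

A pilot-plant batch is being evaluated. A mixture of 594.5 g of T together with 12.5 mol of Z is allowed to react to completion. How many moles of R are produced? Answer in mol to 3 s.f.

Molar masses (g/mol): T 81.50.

12.5 mol

n(T) = 594.5 / 81.50 = 7.294 mol
n(Z) = 12.50 mol
n/ν for T = 7.294/1 = 7.294
n/ν for Z = 12.50/2 = 6.250
Smallest n/ν is Z → limiting reagent.
n(R) = (2/2) × 12.50 = 12.50 mol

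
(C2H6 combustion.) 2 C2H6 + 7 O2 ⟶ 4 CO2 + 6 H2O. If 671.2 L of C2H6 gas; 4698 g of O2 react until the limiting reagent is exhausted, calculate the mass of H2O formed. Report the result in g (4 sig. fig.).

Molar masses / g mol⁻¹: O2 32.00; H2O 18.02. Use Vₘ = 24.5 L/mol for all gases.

1481 g

n(C2H6) = 671.2 / 24.5 = 27.40 mol
n(O2) = 4698 / 32.00 = 146.8 mol
n/ν → C2H6: 13.70, O2: 20.97; C2H6 is limiting.
n(H2O) = (6/2) × 27.40 = 82.20 mol
mass = 82.20 × 18.02 = 1481 g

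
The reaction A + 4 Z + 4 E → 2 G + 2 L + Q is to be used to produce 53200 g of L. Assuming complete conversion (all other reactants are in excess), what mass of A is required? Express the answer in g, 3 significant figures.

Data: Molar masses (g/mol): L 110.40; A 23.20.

n(L) = 53200 / 110.40 = 481.9 mol
n(A) = (1/2) × 481.9 = 241.0 mol
mass = 241.0 × 23.20 = 5591 g

5590 g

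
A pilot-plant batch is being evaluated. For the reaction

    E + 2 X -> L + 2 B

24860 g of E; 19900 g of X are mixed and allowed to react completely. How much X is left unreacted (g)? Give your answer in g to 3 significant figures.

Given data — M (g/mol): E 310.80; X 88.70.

5710 g

n(E) = 24860 / 310.80 = 79.99 mol
n(X) = 19900 / 88.70 = 224.4 mol
n/ν for E = 79.99/1 = 79.99
n/ν for X = 224.4/2 = 112.2
Smallest n/ν is E → limiting reagent.
X consumed = (2/1) × 79.99 = 160.0 mol
X remaining = 224.4 − 160.0 = 64.40 mol
mass = 64.40 × 88.70 = 5712 g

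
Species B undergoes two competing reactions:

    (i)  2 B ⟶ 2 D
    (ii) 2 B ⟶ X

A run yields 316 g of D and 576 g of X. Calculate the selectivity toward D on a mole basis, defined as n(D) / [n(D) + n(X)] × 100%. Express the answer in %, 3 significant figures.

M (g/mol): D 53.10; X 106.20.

52.3 %

n(D) = 316 / 53.10 = 5.951 mol
n(X) = 576 / 106.20 = 5.424 mol
selectivity = 5.951/(5.951+5.424) × 100 = 52.32 %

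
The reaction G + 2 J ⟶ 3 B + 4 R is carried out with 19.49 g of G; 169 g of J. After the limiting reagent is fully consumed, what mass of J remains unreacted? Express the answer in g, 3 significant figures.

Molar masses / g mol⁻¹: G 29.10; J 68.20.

77.6 g

n(G) = 19.49 / 29.10 = 0.6698 mol
n(J) = 169.0 / 68.20 = 2.478 mol
n/ν for G = 0.6698/1 = 0.6698
n/ν for J = 2.478/2 = 1.239
Smallest n/ν is G → limiting reagent.
J consumed = (2/1) × 0.6698 = 1.340 mol
J remaining = 2.478 − 1.340 = 1.138 mol
mass = 1.138 × 68.20 = 77.61 g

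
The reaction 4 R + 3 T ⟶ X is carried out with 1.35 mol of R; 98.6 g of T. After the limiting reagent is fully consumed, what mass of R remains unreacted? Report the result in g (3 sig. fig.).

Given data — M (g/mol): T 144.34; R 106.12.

n(R) = 1.350 mol
n(T) = 98.60 / 144.34 = 0.6831 mol
n/ν for R = 1.350/4 = 0.3375
n/ν for T = 0.6831/3 = 0.2277
Smallest n/ν is T → limiting reagent.
R consumed = (4/3) × 0.6831 = 0.9108 mol
R remaining = 1.350 − 0.9108 = 0.4392 mol
mass = 0.4392 × 106.12 = 46.61 g

46.6 g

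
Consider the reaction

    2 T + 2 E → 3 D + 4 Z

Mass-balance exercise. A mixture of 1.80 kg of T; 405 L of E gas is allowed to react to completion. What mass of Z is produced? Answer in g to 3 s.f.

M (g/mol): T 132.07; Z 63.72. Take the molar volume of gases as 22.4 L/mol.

1740 g

n(T) = 1.800×1000 / 132.07 = 13.63 mol
n(E) = 405.0 / 22.4 = 18.08 mol
n/ν for T = 13.63/2 = 6.815
n/ν for E = 18.08/2 = 9.040
Smallest n/ν is T → limiting reagent.
n(Z) = (4/2) × 13.63 = 27.26 mol
mass = 27.26 × 63.72 = 1737 g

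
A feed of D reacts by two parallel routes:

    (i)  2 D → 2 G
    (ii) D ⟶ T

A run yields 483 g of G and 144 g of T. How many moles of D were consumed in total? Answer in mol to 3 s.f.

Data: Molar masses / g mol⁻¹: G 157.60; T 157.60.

3.98 mol

n(G) = 483 / 157.60 = 3.065 mol
n(T) = 144 / 157.60 = 0.9137 mol
n(D) via (i) = (2/2)×3.065 = 3.065 mol
n(D) via (ii) = (1/1)×0.9137 = 0.9137 mol
total n(D) = 3.065 + 0.9137 = 3.979 mol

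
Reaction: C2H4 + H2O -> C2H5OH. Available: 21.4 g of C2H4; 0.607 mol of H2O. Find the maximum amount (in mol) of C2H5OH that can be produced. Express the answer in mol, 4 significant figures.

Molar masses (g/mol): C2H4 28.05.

0.6070 mol

n(C2H4) = 21.40 / 28.05 = 0.7629 mol
n(H2O) = 0.6070 mol
n/ν for C2H4 = 0.7629/1 = 0.7629
n/ν for H2O = 0.6070/1 = 0.6070
Smallest n/ν is H2O → limiting reagent.
n(C2H5OH) = (1/1) × 0.6070 = 0.6070 mol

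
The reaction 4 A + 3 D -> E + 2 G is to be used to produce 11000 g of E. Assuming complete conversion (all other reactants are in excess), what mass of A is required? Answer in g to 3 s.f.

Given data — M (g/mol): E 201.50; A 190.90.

n(E) = 11000 / 201.50 = 54.59 mol
n(A) = (4/1) × 54.59 = 218.4 mol
mass = 218.4 × 190.90 = 41690 g

41700 g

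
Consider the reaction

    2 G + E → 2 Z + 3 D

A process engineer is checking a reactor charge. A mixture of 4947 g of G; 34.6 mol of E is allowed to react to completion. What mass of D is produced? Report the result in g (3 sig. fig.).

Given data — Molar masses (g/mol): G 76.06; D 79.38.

7740 g

n(G) = 4947 / 76.06 = 65.04 mol
n(E) = 34.60 mol
n/ν for G = 65.04/2 = 32.52
n/ν for E = 34.60/1 = 34.60
Smallest n/ν is G → limiting reagent.
n(D) = (3/2) × 65.04 = 97.56 mol
mass = 97.56 × 79.38 = 7744 g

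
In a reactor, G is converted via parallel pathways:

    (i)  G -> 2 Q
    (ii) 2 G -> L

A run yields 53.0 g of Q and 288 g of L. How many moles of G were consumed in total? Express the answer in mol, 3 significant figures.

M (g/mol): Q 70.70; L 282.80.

2.41 mol

n(Q) = 53.0 / 70.70 = 0.7496 mol
n(L) = 288 / 282.80 = 1.018 mol
n(G) via (i) = (1/2)×0.7496 = 0.3748 mol
n(G) via (ii) = (2/1)×1.018 = 2.036 mol
total n(G) = 0.3748 + 2.036 = 2.411 mol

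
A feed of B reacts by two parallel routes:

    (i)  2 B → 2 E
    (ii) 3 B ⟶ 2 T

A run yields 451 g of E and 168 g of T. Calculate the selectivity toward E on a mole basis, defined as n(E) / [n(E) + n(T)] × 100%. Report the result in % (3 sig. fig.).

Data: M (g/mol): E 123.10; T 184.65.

80.1 %

n(E) = 451 / 123.10 = 3.664 mol
n(T) = 168 / 184.65 = 0.9098 mol
selectivity = 3.664/(3.664+0.9098) × 100 = 80.11 %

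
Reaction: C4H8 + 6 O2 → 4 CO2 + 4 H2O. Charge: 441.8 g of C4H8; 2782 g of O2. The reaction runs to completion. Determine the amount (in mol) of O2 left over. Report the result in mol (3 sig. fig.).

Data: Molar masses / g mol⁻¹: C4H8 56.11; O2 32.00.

n(C4H8) = 441.8 / 56.11 = 7.874 mol
n(O2) = 2782 / 32.00 = 86.94 mol
n/ν → C4H8: 7.874, O2: 14.49; C4H8 is limiting.
O2 consumed = (6/1) × 7.874 = 47.24 mol
O2 remaining = 86.94 − 47.24 = 39.70 mol

39.7 mol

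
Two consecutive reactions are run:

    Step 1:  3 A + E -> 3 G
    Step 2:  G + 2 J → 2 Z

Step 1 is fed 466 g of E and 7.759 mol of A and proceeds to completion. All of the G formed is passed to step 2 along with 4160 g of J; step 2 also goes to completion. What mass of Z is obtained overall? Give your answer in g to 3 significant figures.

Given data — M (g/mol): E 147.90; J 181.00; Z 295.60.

4590 g

Step 1:
n(E) = 466.0 / 147.90 = 3.151 mol
n(A) = 7.759 mol
n/ν → E: 3.151, A: 2.586; A is limiting.
n(G) produced = (3/3) × 7.759 = 7.759 mol
Step 2:
n(G) available = 7.759 mol
n(J) = 4160 / 181.00 = 22.98 mol
n/ν → G: 7.759, J: 11.49; G is limiting.
n(Z) = (2/1) × 7.759 = 15.52 mol
mass = 15.52 × 295.60 = 4588 g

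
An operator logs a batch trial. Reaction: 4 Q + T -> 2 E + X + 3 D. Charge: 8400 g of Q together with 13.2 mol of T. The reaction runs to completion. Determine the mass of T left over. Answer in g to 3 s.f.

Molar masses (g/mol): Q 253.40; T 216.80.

n(Q) = 8400 / 253.40 = 33.15 mol
n(T) = 13.20 mol
n/ν → Q: 8.288, T: 13.20; Q is limiting.
T consumed = (1/4) × 33.15 = 8.288 mol
T remaining = 13.20 − 8.288 = 4.912 mol
mass = 4.912 × 216.80 = 1065 g

1070 g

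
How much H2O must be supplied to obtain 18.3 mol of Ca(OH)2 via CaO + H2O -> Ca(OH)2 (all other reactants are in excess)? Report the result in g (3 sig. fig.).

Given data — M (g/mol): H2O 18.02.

n(Ca(OH)2) = 18.30 mol
n(H2O) = (1/1) × 18.30 = 18.30 mol
mass = 18.30 × 18.02 = 329.8 g

330 g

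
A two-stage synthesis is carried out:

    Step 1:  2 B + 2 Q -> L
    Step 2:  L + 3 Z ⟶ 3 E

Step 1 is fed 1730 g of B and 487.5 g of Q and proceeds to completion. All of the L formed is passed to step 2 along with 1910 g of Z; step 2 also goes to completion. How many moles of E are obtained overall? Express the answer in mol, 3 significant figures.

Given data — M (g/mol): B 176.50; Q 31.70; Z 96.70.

14.7 mol

Step 1:
n(B) = 1730 / 176.50 = 9.802 mol
n(Q) = 487.5 / 31.70 = 15.38 mol
n/ν for B = 9.802/2 = 4.901
n/ν for Q = 15.38/2 = 7.690
Smallest n/ν is B → limiting reagent.
n(L) produced = (1/2) × 9.802 = 4.901 mol
Step 2:
n(L) available = 4.901 mol
n(Z) = 1910 / 96.70 = 19.75 mol
n/ν for L = 4.901/1 = 4.901
n/ν for Z = 19.75/3 = 6.583
Smallest n/ν is L → limiting reagent.
n(E) = (3/1) × 4.901 = 14.70 mol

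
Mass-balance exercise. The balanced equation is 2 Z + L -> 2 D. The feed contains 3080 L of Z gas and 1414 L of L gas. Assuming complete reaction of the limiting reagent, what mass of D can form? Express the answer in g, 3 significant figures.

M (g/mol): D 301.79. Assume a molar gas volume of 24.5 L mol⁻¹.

n(Z) = 3080 / 24.5 = 125.7 mol
n(L) = 1414 / 24.5 = 57.71 mol
n/ν for Z = 125.7/2 = 62.85
n/ν for L = 57.71/1 = 57.71
Smallest n/ν is L → limiting reagent.
n(D) = (2/1) × 57.71 = 115.4 mol
mass = 115.4 × 301.79 = 34830 g

34800 g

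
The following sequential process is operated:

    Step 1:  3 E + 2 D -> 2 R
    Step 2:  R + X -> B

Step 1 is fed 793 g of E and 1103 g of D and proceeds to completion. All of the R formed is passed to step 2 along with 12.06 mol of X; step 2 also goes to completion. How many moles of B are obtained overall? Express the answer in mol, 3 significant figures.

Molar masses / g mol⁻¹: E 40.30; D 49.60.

Step 1:
n(E) = 793.0 / 40.30 = 19.68 mol
n(D) = 1103 / 49.60 = 22.24 mol
n/ν for E = 19.68/3 = 6.560
n/ν for D = 22.24/2 = 11.12
Smallest n/ν is E → limiting reagent.
n(R) produced = (2/3) × 19.68 = 13.12 mol
Step 2:
n(R) available = 13.12 mol
n(X) = 12.06 mol
n/ν for R = 13.12/1 = 13.12
n/ν for X = 12.06/1 = 12.06
Smallest n/ν is X → limiting reagent.
n(B) = (1/1) × 12.06 = 12.06 mol

12.1 mol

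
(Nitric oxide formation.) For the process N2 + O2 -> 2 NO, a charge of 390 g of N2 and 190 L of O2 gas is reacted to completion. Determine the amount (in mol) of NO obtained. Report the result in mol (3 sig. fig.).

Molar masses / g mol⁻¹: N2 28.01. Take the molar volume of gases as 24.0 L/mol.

15.8 mol

n(N2) = 390.0 / 28.01 = 13.92 mol
n(O2) = 190.0 / 24.0 = 7.917 mol
n/ν for N2 = 13.92/1 = 13.92
n/ν for O2 = 7.917/1 = 7.917
Smallest n/ν is O2 → limiting reagent.
n(NO) = (2/1) × 7.917 = 15.83 mol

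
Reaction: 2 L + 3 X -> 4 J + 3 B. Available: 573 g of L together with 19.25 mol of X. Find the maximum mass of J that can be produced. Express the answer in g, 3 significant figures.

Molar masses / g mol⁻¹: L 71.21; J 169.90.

2730 g

n(L) = 573.0 / 71.21 = 8.047 mol
n(X) = 19.25 mol
n/ν for L = 8.047/2 = 4.024
n/ν for X = 19.25/3 = 6.417
Smallest n/ν is L → limiting reagent.
n(J) = (4/2) × 8.047 = 16.09 mol
mass = 16.09 × 169.90 = 2734 g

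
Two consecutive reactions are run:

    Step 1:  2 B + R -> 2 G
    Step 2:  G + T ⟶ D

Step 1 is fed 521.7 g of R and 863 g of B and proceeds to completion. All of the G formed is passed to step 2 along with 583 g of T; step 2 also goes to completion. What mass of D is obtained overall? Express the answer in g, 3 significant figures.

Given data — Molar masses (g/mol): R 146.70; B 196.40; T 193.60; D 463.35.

1400 g

Step 1:
n(R) = 521.7 / 146.70 = 3.556 mol
n(B) = 863.0 / 196.40 = 4.394 mol
n/ν for R = 3.556/1 = 3.556
n/ν for B = 4.394/2 = 2.197
Smallest n/ν is B → limiting reagent.
n(G) produced = (2/2) × 4.394 = 4.394 mol
Step 2:
n(G) available = 4.394 mol
n(T) = 583.0 / 193.60 = 3.011 mol
n/ν for G = 4.394/1 = 4.394
n/ν for T = 3.011/1 = 3.011
Smallest n/ν is T → limiting reagent.
n(D) = (1/1) × 3.011 = 3.011 mol
mass = 3.011 × 463.35 = 1395 g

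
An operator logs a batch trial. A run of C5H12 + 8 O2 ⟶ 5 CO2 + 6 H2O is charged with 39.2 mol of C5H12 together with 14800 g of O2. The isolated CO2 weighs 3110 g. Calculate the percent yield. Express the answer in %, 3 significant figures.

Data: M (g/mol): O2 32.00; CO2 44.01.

36.1 %

n(C5H12) = 39.20 mol
n(O2) = 14800 / 32.00 = 462.5 mol
n/ν for C5H12 = 39.20/1 = 39.20
n/ν for O2 = 462.5/8 = 57.81
Smallest n/ν is C5H12 → limiting reagent.
theoretical n(CO2) = (5/1) × 39.20 = 196.0 mol → 8626 g
% yield = 3110 / 8626 × 100 = 36.05 %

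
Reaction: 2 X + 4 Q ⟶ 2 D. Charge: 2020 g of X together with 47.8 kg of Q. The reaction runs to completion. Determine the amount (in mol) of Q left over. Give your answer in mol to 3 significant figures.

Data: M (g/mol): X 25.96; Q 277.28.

n(X) = 2020 / 25.96 = 77.81 mol
n(Q) = 47.80×1000 / 277.28 = 172.4 mol
n/ν for X = 77.81/2 = 38.91
n/ν for Q = 172.4/4 = 43.10
Smallest n/ν is X → limiting reagent.
Q consumed = (4/2) × 77.81 = 155.6 mol
Q remaining = 172.4 − 155.6 = 16.80 mol

16.8 mol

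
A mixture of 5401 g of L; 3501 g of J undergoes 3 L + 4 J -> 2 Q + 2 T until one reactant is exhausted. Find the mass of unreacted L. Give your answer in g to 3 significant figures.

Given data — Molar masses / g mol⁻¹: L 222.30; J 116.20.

378 g

n(L) = 5401 / 222.30 = 24.30 mol
n(J) = 3501 / 116.20 = 30.13 mol
n/ν for L = 24.30/3 = 8.100
n/ν for J = 30.13/4 = 7.533
Smallest n/ν is J → limiting reagent.
L consumed = (3/4) × 30.13 = 22.60 mol
L remaining = 24.30 − 22.60 = 1.700 mol
mass = 1.700 × 222.30 = 377.9 g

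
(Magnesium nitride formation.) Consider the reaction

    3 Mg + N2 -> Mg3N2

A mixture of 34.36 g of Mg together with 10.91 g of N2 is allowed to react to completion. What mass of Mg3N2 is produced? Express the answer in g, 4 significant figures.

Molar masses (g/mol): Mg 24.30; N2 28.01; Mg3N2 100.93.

n(Mg) = 34.36 / 24.30 = 1.414 mol
n(N2) = 10.91 / 28.01 = 0.3895 mol
n/ν for Mg = 1.414/3 = 0.4713
n/ν for N2 = 0.3895/1 = 0.3895
Smallest n/ν is N2 → limiting reagent.
n(Mg3N2) = (1/1) × 0.3895 = 0.3895 mol
mass = 0.3895 × 100.93 = 39.31 g

39.31 g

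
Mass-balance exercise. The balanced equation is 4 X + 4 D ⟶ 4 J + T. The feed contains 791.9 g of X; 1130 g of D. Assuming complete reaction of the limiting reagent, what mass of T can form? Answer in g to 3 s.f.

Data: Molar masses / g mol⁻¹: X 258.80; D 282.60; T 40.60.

31.1 g

n(X) = 791.9 / 258.80 = 3.060 mol
n(D) = 1130 / 282.60 = 3.999 mol
n/ν for X = 3.060/4 = 0.7650
n/ν for D = 3.999/4 = 0.9998
Smallest n/ν is X → limiting reagent.
n(T) = (1/4) × 3.060 = 0.7650 mol
mass = 0.7650 × 40.60 = 31.06 g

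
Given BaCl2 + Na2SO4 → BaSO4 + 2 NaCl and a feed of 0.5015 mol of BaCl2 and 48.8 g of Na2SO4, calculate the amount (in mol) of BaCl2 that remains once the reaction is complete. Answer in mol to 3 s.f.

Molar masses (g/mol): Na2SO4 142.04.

0.158 mol

n(BaCl2) = 0.5015 mol
n(Na2SO4) = 48.80 / 142.04 = 0.3436 mol
n/ν for BaCl2 = 0.5015/1 = 0.5015
n/ν for Na2SO4 = 0.3436/1 = 0.3436
Smallest n/ν is Na2SO4 → limiting reagent.
BaCl2 consumed = (1/1) × 0.3436 = 0.3436 mol
BaCl2 remaining = 0.5015 − 0.3436 = 0.1579 mol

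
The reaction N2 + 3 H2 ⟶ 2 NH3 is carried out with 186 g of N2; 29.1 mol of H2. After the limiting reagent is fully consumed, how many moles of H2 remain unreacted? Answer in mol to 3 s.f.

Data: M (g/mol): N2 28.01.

9.18 mol

n(N2) = 186.0 / 28.01 = 6.640 mol
n(H2) = 29.10 mol
n/ν for N2 = 6.640/1 = 6.640
n/ν for H2 = 29.10/3 = 9.700
Smallest n/ν is N2 → limiting reagent.
H2 consumed = (3/1) × 6.640 = 19.92 mol
H2 remaining = 29.10 − 19.92 = 9.180 mol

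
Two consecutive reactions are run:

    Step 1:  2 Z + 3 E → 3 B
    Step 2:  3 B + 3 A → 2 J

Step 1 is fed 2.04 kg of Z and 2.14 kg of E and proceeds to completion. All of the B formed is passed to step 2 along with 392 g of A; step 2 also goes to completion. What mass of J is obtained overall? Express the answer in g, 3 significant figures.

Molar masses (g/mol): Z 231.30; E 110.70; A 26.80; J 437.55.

3860 g

Step 1:
n(Z) = 2.040×1000 / 231.30 = 8.820 mol
n(E) = 2.140×1000 / 110.70 = 19.33 mol
n/ν for Z = 8.820/2 = 4.410
n/ν for E = 19.33/3 = 6.443
Smallest n/ν is Z → limiting reagent.
n(B) produced = (3/2) × 8.820 = 13.23 mol
Step 2:
n(B) available = 13.23 mol
n(A) = 392.0 / 26.80 = 14.63 mol
n/ν for B = 13.23/3 = 4.410
n/ν for A = 14.63/3 = 4.877
Smallest n/ν is B → limiting reagent.
n(J) = (2/3) × 13.23 = 8.820 mol
mass = 8.820 × 437.55 = 3859 g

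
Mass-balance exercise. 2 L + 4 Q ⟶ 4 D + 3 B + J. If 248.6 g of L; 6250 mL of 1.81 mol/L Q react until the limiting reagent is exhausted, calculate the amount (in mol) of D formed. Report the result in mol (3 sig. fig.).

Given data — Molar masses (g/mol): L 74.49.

6.67 mol

n(L) = 248.6 / 74.49 = 3.337 mol
n(Q) = 1.81 × 6250/1000 = 11.31 mol
n/ν → L: 1.669, Q: 2.828; L is limiting.
n(D) = (4/2) × 3.337 = 6.674 mol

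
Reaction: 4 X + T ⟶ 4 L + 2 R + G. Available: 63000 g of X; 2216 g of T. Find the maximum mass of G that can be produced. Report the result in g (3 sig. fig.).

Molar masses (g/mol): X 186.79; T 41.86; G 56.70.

3000 g

n(X) = 63000 / 186.79 = 337.3 mol
n(T) = 2216 / 41.86 = 52.94 mol
n/ν for X = 337.3/4 = 84.33
n/ν for T = 52.94/1 = 52.94
Smallest n/ν is T → limiting reagent.
n(G) = (1/1) × 52.94 = 52.94 mol
mass = 52.94 × 56.70 = 3002 g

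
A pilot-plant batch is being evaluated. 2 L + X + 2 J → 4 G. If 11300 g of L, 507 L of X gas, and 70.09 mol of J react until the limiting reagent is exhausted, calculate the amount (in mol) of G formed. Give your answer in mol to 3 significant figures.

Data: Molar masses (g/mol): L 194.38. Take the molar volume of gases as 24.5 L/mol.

n(L) = 11300 / 194.38 = 58.13 mol
n(X) = 507.0 / 24.5 = 20.69 mol
n(J) = 70.09 mol
n/ν for L = 58.13/2 = 29.07
n/ν for X = 20.69/1 = 20.69
n/ν for J = 70.09/2 = 35.05
Smallest n/ν is X → limiting reagent.
n(G) = (4/1) × 20.69 = 82.76 mol

82.8 mol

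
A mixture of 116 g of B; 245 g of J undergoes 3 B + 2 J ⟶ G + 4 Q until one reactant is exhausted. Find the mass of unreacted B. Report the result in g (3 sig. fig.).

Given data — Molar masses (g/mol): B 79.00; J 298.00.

18.6 g

n(B) = 116.0 / 79.00 = 1.468 mol
n(J) = 245.0 / 298.00 = 0.8221 mol
n/ν → B: 0.4893, J: 0.4111; J is limiting.
B consumed = (3/2) × 0.8221 = 1.233 mol
B remaining = 1.468 − 1.233 = 0.2350 mol
mass = 0.2350 × 79.00 = 18.57 g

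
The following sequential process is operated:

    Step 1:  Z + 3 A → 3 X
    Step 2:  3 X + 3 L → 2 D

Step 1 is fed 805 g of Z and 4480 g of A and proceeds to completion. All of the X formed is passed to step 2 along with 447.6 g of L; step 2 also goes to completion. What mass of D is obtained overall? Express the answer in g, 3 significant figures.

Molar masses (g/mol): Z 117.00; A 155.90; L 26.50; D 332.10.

3740 g

Step 1:
n(Z) = 805.0 / 117.00 = 6.880 mol
n(A) = 4480 / 155.90 = 28.74 mol
n/ν for Z = 6.880/1 = 6.880
n/ν for A = 28.74/3 = 9.580
Smallest n/ν is Z → limiting reagent.
n(X) produced = (3/1) × 6.880 = 20.64 mol
Step 2:
n(X) available = 20.64 mol
n(L) = 447.6 / 26.50 = 16.89 mol
n/ν for X = 20.64/3 = 6.880
n/ν for L = 16.89/3 = 5.630
Smallest n/ν is L → limiting reagent.
n(D) = (2/3) × 16.89 = 11.26 mol
mass = 11.26 × 332.10 = 3739 g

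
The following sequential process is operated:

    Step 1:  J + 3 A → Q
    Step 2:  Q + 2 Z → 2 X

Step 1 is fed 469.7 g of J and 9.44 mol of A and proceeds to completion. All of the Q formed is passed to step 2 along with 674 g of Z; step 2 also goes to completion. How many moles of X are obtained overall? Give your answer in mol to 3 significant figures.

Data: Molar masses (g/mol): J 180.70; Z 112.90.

Step 1:
n(J) = 469.7 / 180.70 = 2.599 mol
n(A) = 9.440 mol
n/ν → J: 2.599, A: 3.147; J is limiting.
n(Q) produced = (1/1) × 2.599 = 2.599 mol
Step 2:
n(Q) available = 2.599 mol
n(Z) = 674.0 / 112.90 = 5.970 mol
n/ν → Q: 2.599, Z: 2.985; Q is limiting.
n(X) = (2/1) × 2.599 = 5.198 mol

5.20 mol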